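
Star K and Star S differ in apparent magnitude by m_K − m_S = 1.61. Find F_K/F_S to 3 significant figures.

0.227

F_K/F_S = 10^(−(m_K − m_S)/2.5) = 10^(-1.61/2.5) = 10^-0.644 = 0.2270.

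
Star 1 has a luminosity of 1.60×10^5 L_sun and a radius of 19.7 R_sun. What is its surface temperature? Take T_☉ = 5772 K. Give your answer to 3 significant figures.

T/T_☉ = (L/L_☉)^(1/4) / (R/R_☉)^(1/2)
T = 5772 × (1.60×10^5)^(1/4) / √(19.7) = 5772 × 20.00 / 4.438 = 2.601×10^4 K.

2.60×10^4 K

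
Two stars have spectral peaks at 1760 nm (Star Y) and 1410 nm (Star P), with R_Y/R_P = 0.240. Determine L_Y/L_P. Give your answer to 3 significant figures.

0.0237

Wien's law gives T ∝ 1/λ_max, so T_Y/T_P = λ_P/λ_Y = 1410/1760 = 0.8011.
Then L ∝ R²T⁴ gives L_Y/L_P = (0.240)² × (0.8011)⁴ = 0.05760 × 0.4119 = 0.02373.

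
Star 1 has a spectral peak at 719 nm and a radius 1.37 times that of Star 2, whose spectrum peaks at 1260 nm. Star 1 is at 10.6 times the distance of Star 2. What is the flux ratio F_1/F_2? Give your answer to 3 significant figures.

0.158

Wien's law: T_1/T_2 = λ_2/λ_1 = 1260/719 = 1.752.
L_1/L_2 = (R_1/R_2)²(T_1/T_2)⁴ = (1.37)²(1.752)⁴ = 17.70.
F_1/F_2 = (L_1/L_2)/(d_1/d_2)² = 17.70/(10.6)² = 0.1575.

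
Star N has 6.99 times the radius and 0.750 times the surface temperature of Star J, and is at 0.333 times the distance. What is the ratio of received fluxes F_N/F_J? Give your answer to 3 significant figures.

L_N/L_J = (R_N/R_J)²(T_N/T_J)⁴ = (6.99)² × (0.750)⁴ = 15.46.
F_N/F_J = (L_N/L_J)/(d_N/d_J)² = 15.46 / (0.333)² = 139.4.

139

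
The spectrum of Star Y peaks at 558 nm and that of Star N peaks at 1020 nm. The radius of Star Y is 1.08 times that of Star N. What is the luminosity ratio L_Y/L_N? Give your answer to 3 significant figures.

Wien's law gives T ∝ 1/λ_max, so T_Y/T_N = λ_N/λ_Y = 1020/558 = 1.828.
Then L ∝ R²T⁴ gives L_Y/L_N = (1.08)² × (1.828)⁴ = 1.166 × 11.17 = 13.02.

13.0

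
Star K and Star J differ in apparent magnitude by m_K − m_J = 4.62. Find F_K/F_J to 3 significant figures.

F_K/F_J = 10^(−(m_K − m_J)/2.5) = 10^(-4.62/2.5) = 10^-1.848 = 0.01419.

0.0142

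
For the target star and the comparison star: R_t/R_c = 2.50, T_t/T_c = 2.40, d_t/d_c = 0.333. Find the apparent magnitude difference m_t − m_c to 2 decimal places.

-8.18

L_t/L_c = (2.50)²(2.40)⁴ = 207.4.
F_t/F_c = (L_t/L_c)/(d_t/d_c)² = 207.4/0.1109 = 1870.
m_t − m_c = −2.5 log₁₀(1870) = -8.18.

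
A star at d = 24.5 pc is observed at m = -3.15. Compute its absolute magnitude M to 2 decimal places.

M = m − 5 log₁₀(d/10 pc) = -3.15 − 5 log₁₀(24.5/10)
  = -3.15 − 5 × 0.389 = -3.15 − 1.95 = -5.10.

-5.10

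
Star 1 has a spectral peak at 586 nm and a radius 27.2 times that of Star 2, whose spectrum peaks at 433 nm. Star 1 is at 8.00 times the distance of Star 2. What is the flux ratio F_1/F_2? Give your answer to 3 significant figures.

3.45

Wien's law: T_1/T_2 = λ_2/λ_1 = 433/586 = 0.7389.
L_1/L_2 = (R_1/R_2)²(T_1/T_2)⁴ = (27.2)²(0.7389)⁴ = 220.5.
F_1/F_2 = (L_1/L_2)/(d_1/d_2)² = 220.5/(8.00)² = 3.446.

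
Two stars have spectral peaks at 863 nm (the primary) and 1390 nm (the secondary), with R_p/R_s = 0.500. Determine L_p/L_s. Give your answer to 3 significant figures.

1.68

Wien's law gives T ∝ 1/λ_max, so T_p/T_s = λ_s/λ_p = 1390/863 = 1.611.
Then L ∝ R²T⁴ gives L_p/L_s = (0.500)² × (1.611)⁴ = 0.2500 × 6.730 = 1.683.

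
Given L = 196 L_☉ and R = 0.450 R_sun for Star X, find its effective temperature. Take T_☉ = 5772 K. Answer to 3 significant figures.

3.22×10^4 K

T/T_☉ = (L/L_☉)^(1/4) / (R/R_☉)^(1/2)
T = 5772 × (196)^(1/4) / √(0.450) = 5772 × 3.742 / 0.6708 = 3.219×10^4 K.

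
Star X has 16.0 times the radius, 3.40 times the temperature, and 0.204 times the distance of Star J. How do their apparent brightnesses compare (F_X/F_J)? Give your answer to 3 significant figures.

L_X/L_J = (R_X/R_J)²(T_X/T_J)⁴ = (16.0)² × (3.40)⁴ = 3.421×10^4.
F_X/F_J = (L_X/L_J)/(d_X/d_J)² = 3.421×10^4 / (0.204)² = 8.220×10^5.

8.22×10^5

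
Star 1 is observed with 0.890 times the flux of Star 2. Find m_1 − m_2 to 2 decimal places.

0.13

m_1 − m_2 = −2.5 log₁₀(F_1/F_2) = −2.5 log₁₀(0.890) = −2.5 × (-0.051) = 0.127.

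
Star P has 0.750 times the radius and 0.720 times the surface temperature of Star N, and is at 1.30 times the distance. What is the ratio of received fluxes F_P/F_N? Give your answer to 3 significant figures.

L_P/L_N = (R_P/R_N)²(T_P/T_N)⁴ = (0.750)² × (0.720)⁴ = 0.1512.
F_P/F_N = (L_P/L_N)/(d_P/d_N)² = 0.1512 / (1.30)² = 0.08945.

0.0894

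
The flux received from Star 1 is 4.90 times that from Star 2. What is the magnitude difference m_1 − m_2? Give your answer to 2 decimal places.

m_1 − m_2 = −2.5 log₁₀(F_1/F_2) = −2.5 log₁₀(4.90) = −2.5 × (0.690) = -1.725.

-1.73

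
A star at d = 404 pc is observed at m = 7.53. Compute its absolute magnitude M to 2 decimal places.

-0.50

M = m − 5 log₁₀(d/10 pc) = 7.53 − 5 log₁₀(404/10)
  = 7.53 − 5 × 1.606 = 7.53 − 8.03 = -0.50.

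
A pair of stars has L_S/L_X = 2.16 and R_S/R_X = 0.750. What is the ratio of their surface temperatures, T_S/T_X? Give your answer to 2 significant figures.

1.4

L ∝ R²T⁴ gives T ∝ (L/R²)^(1/4), so
T_S/T_X = (2.16 / 0.750²)^(1/4) = (3.840)^(1/4) = 1.400.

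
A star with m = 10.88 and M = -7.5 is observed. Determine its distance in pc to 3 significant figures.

m − M = 5 log₁₀(d/10 pc)
10.88 − (-7.5) = 18.38 = 5 log₁₀(d/10)
d = 10 × 10^(18.38/5) = 10 × 10^3.676 = 4.742×10^4 pc.

4.74×10^4 pc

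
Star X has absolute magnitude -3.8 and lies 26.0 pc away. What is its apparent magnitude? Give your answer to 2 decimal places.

m = M + 5 log₁₀(d/10 pc) = -3.8 + 5 log₁₀(26.0/10)
  = -3.8 + 5 × 0.415 = -3.8 + 2.07 = -1.73.

-1.73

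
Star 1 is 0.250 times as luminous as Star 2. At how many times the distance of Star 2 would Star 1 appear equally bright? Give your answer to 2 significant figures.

Equal flux requires L_1/d_1² = L_2/d_2², so d_1/d_2 = √(L_1/L_2)
= √(0.250) = 0.5000.

0.50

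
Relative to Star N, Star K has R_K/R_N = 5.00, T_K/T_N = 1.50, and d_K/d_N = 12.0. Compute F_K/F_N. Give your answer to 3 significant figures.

0.879

L_K/L_N = (R_K/R_N)²(T_K/T_N)⁴ = (5.00)² × (1.50)⁴ = 126.6.
F_K/F_N = (L_K/L_N)/(d_K/d_N)² = 126.6 / (12.0)² = 0.8789.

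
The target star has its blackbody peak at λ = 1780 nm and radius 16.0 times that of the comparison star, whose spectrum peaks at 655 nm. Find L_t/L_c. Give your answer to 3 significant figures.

Wien's law gives T ∝ 1/λ_max, so T_t/T_c = λ_c/λ_t = 655/1780 = 0.3680.
Then L ∝ R²T⁴ gives L_t/L_c = (16.0)² × (0.3680)⁴ = 256.0 × 0.01834 = 4.694.

4.69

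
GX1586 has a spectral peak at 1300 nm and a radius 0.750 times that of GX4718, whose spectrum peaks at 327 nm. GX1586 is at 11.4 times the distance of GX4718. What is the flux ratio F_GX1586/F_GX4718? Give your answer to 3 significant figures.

Wien's law: T_GX1586/T_GX4718 = λ_GX4718/λ_GX1586 = 327/1300 = 0.2515.
L_GX1586/L_GX4718 = (R_GX1586/R_GX4718)²(T_GX1586/T_GX4718)⁴ = (0.750)²(0.2515)⁴ = 0.002252.
F_GX1586/F_GX4718 = (L_GX1586/L_GX4718)/(d_GX1586/d_GX4718)² = 0.002252/(11.4)² = 1.733×10^-5.

1.73×10^-5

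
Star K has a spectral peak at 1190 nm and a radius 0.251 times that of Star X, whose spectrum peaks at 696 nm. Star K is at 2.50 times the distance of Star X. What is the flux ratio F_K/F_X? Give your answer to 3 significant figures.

0.00118

Wien's law: T_K/T_X = λ_X/λ_K = 696/1190 = 0.5849.
L_K/L_X = (R_K/R_X)²(T_K/T_X)⁴ = (0.251)²(0.5849)⁴ = 0.007372.
F_K/F_X = (L_K/L_X)/(d_K/d_X)² = 0.007372/(2.50)² = 0.001180.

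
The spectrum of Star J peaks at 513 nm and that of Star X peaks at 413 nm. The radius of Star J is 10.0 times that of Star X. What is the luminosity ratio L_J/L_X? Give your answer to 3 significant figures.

Wien's law gives T ∝ 1/λ_max, so T_J/T_X = λ_X/λ_J = 413/513 = 0.8051.
Then L ∝ R²T⁴ gives L_J/L_X = (10.0)² × (0.8051)⁴ = 100.0 × 0.4201 = 42.01.

42.0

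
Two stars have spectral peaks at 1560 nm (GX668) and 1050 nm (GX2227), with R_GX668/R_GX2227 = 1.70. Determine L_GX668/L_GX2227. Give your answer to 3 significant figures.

0.593

Wien's law gives T ∝ 1/λ_max, so T_GX668/T_GX2227 = λ_GX2227/λ_GX668 = 1050/1560 = 0.6731.
Then L ∝ R²T⁴ gives L_GX668/L_GX2227 = (1.70)² × (0.6731)⁴ = 2.890 × 0.2052 = 0.5931.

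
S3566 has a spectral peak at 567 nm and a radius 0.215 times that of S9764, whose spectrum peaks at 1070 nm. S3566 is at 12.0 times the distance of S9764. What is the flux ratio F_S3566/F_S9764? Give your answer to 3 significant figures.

Wien's law: T_S3566/T_S9764 = λ_S9764/λ_S3566 = 1070/567 = 1.887.
L_S3566/L_S9764 = (R_S3566/R_S9764)²(T_S3566/T_S9764)⁴ = (0.215)²(1.887)⁴ = 0.5862.
F_S3566/F_S9764 = (L_S3566/L_S9764)/(d_S3566/d_S9764)² = 0.5862/(12.0)² = 0.004071.

0.00407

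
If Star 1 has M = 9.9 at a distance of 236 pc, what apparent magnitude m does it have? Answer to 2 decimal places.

16.76

m = M + 5 log₁₀(d/10 pc) = 9.9 + 5 log₁₀(236/10)
  = 9.9 + 5 × 1.373 = 9.9 + 6.86 = 16.76.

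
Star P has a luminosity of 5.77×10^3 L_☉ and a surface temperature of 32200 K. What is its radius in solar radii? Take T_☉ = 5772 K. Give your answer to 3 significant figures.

R/R_☉ = √(L/L_☉) / (T/T_☉)² = √(5.77×10^3) / (5.579)²
       = 75.96 / 31.12 = 2.441.

2.44 solar radii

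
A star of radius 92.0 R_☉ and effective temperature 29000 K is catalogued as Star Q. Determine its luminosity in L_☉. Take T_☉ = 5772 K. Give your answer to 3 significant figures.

5.39×10^6 L_☉

L/L_☉ = (R/R_☉)² (T/T_☉)⁴ = (92.0)² × (29000/5772)⁴
       = 8464 × (5.024)⁴ = 8464 × 637.2 = 5.393×10^6.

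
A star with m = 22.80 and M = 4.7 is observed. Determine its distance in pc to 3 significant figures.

4.17×10^4 pc

m − M = 5 log₁₀(d/10 pc)
22.80 − (4.7) = 18.10 = 5 log₁₀(d/10)
d = 10 × 10^(18.10/5) = 10 × 10^3.620 = 4.169×10^4 pc.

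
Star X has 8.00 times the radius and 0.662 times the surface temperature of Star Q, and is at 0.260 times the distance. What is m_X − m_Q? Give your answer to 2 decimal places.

L_X/L_Q = (8.00)²(0.662)⁴ = 12.29.
F_X/F_Q = (L_X/L_Q)/(d_X/d_Q)² = 12.29/0.06760 = 181.8.
m_X − m_Q = −2.5 log₁₀(181.8) = -5.65.

-5.65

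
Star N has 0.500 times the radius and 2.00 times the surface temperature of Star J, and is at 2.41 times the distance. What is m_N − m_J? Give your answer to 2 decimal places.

0.40

L_N/L_J = (0.500)²(2.00)⁴ = 4.000.
F_N/F_J = (L_N/L_J)/(d_N/d_J)² = 4.000/5.808 = 0.6887.
m_N − m_J = −2.5 log₁₀(0.6887) = 0.40.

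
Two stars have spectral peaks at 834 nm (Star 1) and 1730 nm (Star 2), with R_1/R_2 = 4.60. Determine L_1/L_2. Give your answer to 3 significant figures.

Wien's law gives T ∝ 1/λ_max, so T_1/T_2 = λ_2/λ_1 = 1730/834 = 2.074.
Then L ∝ R²T⁴ gives L_1/L_2 = (4.60)² × (2.074)⁴ = 21.16 × 18.51 = 391.8.

392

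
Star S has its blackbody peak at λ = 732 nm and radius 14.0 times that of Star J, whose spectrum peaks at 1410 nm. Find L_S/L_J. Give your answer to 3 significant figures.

Wien's law gives T ∝ 1/λ_max, so T_S/T_J = λ_J/λ_S = 1410/732 = 1.926.
Then L ∝ R²T⁴ gives L_S/L_J = (14.0)² × (1.926)⁴ = 196.0 × 13.77 = 2698.

2.70×10^3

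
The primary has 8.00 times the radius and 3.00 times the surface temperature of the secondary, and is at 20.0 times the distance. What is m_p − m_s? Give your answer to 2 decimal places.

-2.78

L_p/L_s = (8.00)²(3.00)⁴ = 5184.
F_p/F_s = (L_p/L_s)/(d_p/d_s)² = 5184/400.0 = 12.96.
m_p − m_s = −2.5 log₁₀(12.96) = -2.78.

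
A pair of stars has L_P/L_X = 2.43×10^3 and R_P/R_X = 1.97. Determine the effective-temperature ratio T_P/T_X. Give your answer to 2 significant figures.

5.0

L ∝ R²T⁴ gives T ∝ (L/R²)^(1/4), so
T_P/T_X = (2.43×10^3 / 1.97²)^(1/4) = (626.1)^(1/4) = 5.002.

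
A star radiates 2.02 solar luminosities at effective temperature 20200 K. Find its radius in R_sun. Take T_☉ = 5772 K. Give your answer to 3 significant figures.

0.116 R_sun

R/R_☉ = √(L/L_☉) / (T/T_☉)² = √(2.02) / (3.500)²
       = 1.421 / 12.25 = 0.1160.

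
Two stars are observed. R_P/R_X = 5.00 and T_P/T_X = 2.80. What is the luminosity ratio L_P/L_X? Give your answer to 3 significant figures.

From the Stefan–Boltzmann law, L ∝ R²T⁴, so
L_P/L_X = (R_P/R_X)² (T_P/T_X)⁴ = (5.00)² × (2.80)⁴ = 25.00 × 61.47 = 1537.

1.54×10^3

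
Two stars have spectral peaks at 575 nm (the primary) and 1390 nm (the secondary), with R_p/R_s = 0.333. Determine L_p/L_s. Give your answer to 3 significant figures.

3.79

Wien's law gives T ∝ 1/λ_max, so T_p/T_s = λ_s/λ_p = 1390/575 = 2.417.
Then L ∝ R²T⁴ gives L_p/L_s = (0.333)² × (2.417)⁴ = 0.1109 × 34.15 = 3.787.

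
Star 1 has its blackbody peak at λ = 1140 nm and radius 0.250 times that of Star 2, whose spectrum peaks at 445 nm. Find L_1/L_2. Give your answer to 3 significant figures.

Wien's law gives T ∝ 1/λ_max, so T_1/T_2 = λ_2/λ_1 = 445/1140 = 0.3904.
Then L ∝ R²T⁴ gives L_1/L_2 = (0.250)² × (0.3904)⁴ = 0.06250 × 0.02322 = 0.001451.

0.00145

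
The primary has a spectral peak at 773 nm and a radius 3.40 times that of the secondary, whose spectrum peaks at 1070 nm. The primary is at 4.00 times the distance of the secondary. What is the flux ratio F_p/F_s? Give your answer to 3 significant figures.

Wien's law: T_p/T_s = λ_s/λ_p = 1070/773 = 1.384.
L_p/L_s = (R_p/R_s)²(T_p/T_s)⁴ = (3.40)²(1.384)⁴ = 42.44.
F_p/F_s = (L_p/L_s)/(d_p/d_s)² = 42.44/(4.00)² = 2.652.

2.65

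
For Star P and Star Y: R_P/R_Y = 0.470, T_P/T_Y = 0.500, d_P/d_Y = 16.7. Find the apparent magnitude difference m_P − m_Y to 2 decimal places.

L_P/L_Y = (0.470)²(0.500)⁴ = 0.01381.
F_P/F_Y = (L_P/L_Y)/(d_P/d_Y)² = 0.01381/278.9 = 4.950×10^-5.
m_P − m_Y = −2.5 log₁₀(4.950×10^-5) = 10.76.

10.76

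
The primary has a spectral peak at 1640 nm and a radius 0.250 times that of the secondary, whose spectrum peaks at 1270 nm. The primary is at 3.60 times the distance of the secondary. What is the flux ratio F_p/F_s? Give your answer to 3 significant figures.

Wien's law: T_p/T_s = λ_s/λ_p = 1270/1640 = 0.7744.
L_p/L_s = (R_p/R_s)²(T_p/T_s)⁴ = (0.250)²(0.7744)⁴ = 0.02248.
F_p/F_s = (L_p/L_s)/(d_p/d_s)² = 0.02248/(3.60)² = 0.001734.

0.00173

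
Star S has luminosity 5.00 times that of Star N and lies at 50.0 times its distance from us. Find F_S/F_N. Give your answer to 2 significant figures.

0.0020

F = L/(4πd²), so F_S/F_N = (L_S/L_N) / (d_S/d_N)²
= 5.00 / (50.0)² = 5.00 / 2500 = 0.002000.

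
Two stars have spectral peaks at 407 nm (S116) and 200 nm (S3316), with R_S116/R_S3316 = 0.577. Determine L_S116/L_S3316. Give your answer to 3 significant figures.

Wien's law gives T ∝ 1/λ_max, so T_S116/T_S3316 = λ_S3316/λ_S116 = 200/407 = 0.4914.
Then L ∝ R²T⁴ gives L_S116/L_S3316 = (0.577)² × (0.4914)⁴ = 0.3329 × 0.05831 = 0.01941.

0.0194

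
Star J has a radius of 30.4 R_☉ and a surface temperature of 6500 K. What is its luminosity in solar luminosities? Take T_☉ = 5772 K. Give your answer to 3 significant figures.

1.49×10^3 solar luminosities

L/L_☉ = (R/R_☉)² (T/T_☉)⁴ = (30.4)² × (6500/5772)⁴
       = 924.2 × (1.126)⁴ = 924.2 × 1.608 = 1486.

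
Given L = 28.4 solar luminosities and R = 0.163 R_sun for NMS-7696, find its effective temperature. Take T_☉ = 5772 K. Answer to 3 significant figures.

3.30×10^4 K

T/T_☉ = (L/L_☉)^(1/4) / (R/R_☉)^(1/2)
T = 5772 × (28.4)^(1/4) / √(0.163) = 5772 × 2.308 / 0.4037 = 3.300×10^4 K.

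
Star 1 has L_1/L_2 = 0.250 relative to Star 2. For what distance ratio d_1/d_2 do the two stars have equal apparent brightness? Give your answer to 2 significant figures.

Equal flux requires L_1/d_1² = L_2/d_2², so d_1/d_2 = √(L_1/L_2)
= √(0.250) = 0.5000.

0.50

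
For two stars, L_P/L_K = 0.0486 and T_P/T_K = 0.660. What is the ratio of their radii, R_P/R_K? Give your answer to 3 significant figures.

L ∝ R²T⁴ gives R ∝ √L / T², so
R_P/R_K = √(0.0486) / (0.660)² = 0.2205 / 0.4356 = 0.5061.

0.506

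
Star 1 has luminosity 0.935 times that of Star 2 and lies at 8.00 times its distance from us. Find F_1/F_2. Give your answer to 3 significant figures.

0.0146

F = L/(4πd²), so F_1/F_2 = (L_1/L_2) / (d_1/d_2)²
= 0.935 / (8.00)² = 0.935 / 64.00 = 0.01461.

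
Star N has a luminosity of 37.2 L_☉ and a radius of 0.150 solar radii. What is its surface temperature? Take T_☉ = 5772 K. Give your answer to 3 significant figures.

T/T_☉ = (L/L_☉)^(1/4) / (R/R_☉)^(1/2)
T = 5772 × (37.2)^(1/4) / √(0.150) = 5772 × 2.470 / 0.3873 = 3.681×10^4 K.

3.68×10^4 K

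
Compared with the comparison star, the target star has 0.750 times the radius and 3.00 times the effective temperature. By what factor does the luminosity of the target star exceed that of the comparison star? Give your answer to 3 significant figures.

45.6

From the Stefan–Boltzmann law, L ∝ R²T⁴, so
L_t/L_c = (R_t/R_c)² (T_t/T_c)⁴ = (0.750)² × (3.00)⁴ = 0.5625 × 81.00 = 45.56.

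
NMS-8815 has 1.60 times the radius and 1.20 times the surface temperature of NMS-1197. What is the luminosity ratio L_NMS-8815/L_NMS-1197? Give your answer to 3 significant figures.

5.31

From the Stefan–Boltzmann law, L ∝ R²T⁴, so
L_NMS-8815/L_NMS-1197 = (R_NMS-8815/R_NMS-1197)² (T_NMS-8815/T_NMS-1197)⁴ = (1.60)² × (1.20)⁴ = 2.560 × 2.074 = 5.308.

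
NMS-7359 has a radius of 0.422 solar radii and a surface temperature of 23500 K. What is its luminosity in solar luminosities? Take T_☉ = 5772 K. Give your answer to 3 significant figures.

L/L_☉ = (R/R_☉)² (T/T_☉)⁴ = (0.422)² × (23500/5772)⁴
       = 0.1781 × (4.071)⁴ = 0.1781 × 274.8 = 48.93.

48.9 solar luminosities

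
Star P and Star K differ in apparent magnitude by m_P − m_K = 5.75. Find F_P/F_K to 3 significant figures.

0.00501

F_P/F_K = 10^(−(m_P − m_K)/2.5) = 10^(-5.75/2.5) = 10^-2.300 = 0.005012.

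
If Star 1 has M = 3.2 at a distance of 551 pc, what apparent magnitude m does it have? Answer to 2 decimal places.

11.91

m = M + 5 log₁₀(d/10 pc) = 3.2 + 5 log₁₀(551/10)
  = 3.2 + 5 × 1.741 = 3.2 + 8.71 = 11.91.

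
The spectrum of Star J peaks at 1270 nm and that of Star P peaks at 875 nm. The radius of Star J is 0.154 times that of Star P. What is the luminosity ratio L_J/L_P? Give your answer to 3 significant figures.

Wien's law gives T ∝ 1/λ_max, so T_J/T_P = λ_P/λ_J = 875/1270 = 0.6890.
Then L ∝ R²T⁴ gives L_J/L_P = (0.154)² × (0.6890)⁴ = 0.02372 × 0.2253 = 0.005344.

0.00534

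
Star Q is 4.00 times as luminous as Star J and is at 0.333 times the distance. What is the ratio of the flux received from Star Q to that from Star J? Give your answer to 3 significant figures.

36.1

F = L/(4πd²), so F_Q/F_J = (L_Q/L_J) / (d_Q/d_J)²
= 4.00 / (0.333)² = 4.00 / 0.1109 = 36.07.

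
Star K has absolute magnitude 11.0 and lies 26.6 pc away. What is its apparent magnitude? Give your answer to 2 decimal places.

13.12

m = M + 5 log₁₀(d/10 pc) = 11.0 + 5 log₁₀(26.6/10)
  = 11.0 + 5 × 0.425 = 11.0 + 2.12 = 13.12.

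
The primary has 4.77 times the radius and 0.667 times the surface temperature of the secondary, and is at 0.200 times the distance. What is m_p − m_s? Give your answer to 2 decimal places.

-5.13

L_p/L_s = (4.77)²(0.667)⁴ = 4.503.
F_p/F_s = (L_p/L_s)/(d_p/d_s)² = 4.503/0.04000 = 112.6.
m_p − m_s = −2.5 log₁₀(112.6) = -5.13.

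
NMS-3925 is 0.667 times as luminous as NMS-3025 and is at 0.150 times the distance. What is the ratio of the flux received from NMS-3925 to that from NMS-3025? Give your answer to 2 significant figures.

F = L/(4πd²), so F_NMS-3925/F_NMS-3025 = (L_NMS-3925/L_NMS-3025) / (d_NMS-3925/d_NMS-3025)²
= 0.667 / (0.150)² = 0.667 / 0.02250 = 29.64.

30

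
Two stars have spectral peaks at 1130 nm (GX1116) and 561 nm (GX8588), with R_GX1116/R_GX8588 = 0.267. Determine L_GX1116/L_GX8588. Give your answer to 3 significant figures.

Wien's law gives T ∝ 1/λ_max, so T_GX1116/T_GX8588 = λ_GX8588/λ_GX1116 = 561/1130 = 0.4965.
Then L ∝ R²T⁴ gives L_GX1116/L_GX8588 = (0.267)² × (0.4965)⁴ = 0.07129 × 0.06075 = 0.004331.

0.00433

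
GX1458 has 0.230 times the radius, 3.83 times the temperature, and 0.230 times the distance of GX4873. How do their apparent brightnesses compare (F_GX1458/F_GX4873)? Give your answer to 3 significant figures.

215

L_GX1458/L_GX4873 = (R_GX1458/R_GX4873)²(T_GX1458/T_GX4873)⁴ = (0.230)² × (3.83)⁴ = 11.38.
F_GX1458/F_GX4873 = (L_GX1458/L_GX4873)/(d_GX1458/d_GX4873)² = 11.38 / (0.230)² = 215.2.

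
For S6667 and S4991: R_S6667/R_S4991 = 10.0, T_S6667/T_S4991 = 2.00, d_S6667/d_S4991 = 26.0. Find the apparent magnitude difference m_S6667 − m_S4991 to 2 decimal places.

-0.94

L_S6667/L_S4991 = (10.0)²(2.00)⁴ = 1600.
F_S6667/F_S4991 = (L_S6667/L_S4991)/(d_S6667/d_S4991)² = 1600/676.0 = 2.367.
m_S6667 − m_S4991 = −2.5 log₁₀(2.367) = -0.94.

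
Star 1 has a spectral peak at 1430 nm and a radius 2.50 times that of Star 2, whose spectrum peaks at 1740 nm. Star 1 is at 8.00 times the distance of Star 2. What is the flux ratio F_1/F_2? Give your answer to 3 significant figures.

0.214

Wien's law: T_1/T_2 = λ_2/λ_1 = 1740/1430 = 1.217.
L_1/L_2 = (R_1/R_2)²(T_1/T_2)⁴ = (2.50)²(1.217)⁴ = 13.70.
F_1/F_2 = (L_1/L_2)/(d_1/d_2)² = 13.70/(8.00)² = 0.2141.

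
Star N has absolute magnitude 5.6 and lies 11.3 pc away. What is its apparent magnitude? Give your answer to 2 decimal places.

5.87

m = M + 5 log₁₀(d/10 pc) = 5.6 + 5 log₁₀(11.3/10)
  = 5.6 + 5 × 0.053 = 5.6 + 0.27 = 5.87.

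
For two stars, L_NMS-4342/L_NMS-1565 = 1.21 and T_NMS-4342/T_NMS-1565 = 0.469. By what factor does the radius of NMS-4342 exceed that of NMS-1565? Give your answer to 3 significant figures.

5.00

L ∝ R²T⁴ gives R ∝ √L / T², so
R_NMS-4342/R_NMS-1565 = √(1.21) / (0.469)² = 1.100 / 0.2200 = 5.001.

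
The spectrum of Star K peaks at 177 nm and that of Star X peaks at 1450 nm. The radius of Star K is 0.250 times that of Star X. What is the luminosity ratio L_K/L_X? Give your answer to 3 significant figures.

Wien's law gives T ∝ 1/λ_max, so T_K/T_X = λ_X/λ_K = 1450/177 = 8.192.
Then L ∝ R²T⁴ gives L_K/L_X = (0.250)² × (8.192)⁴ = 0.06250 × 4504 = 281.5.

281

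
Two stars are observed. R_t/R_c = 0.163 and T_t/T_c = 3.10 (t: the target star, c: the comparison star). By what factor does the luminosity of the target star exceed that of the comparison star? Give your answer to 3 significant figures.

2.45

From the Stefan–Boltzmann law, L ∝ R²T⁴, so
L_t/L_c = (R_t/R_c)² (T_t/T_c)⁴ = (0.163)² × (3.10)⁴ = 0.02657 × 92.35 = 2.454.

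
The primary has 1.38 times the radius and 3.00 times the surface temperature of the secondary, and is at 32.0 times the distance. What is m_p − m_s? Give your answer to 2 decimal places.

L_p/L_s = (1.38)²(3.00)⁴ = 154.3.
F_p/F_s = (L_p/L_s)/(d_p/d_s)² = 154.3/1024 = 0.1506.
m_p − m_s = −2.5 log₁₀(0.1506) = 2.06.

2.06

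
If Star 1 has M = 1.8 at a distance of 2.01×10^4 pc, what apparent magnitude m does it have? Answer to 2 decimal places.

18.32

m = M + 5 log₁₀(d/10 pc) = 1.8 + 5 log₁₀(2.01×10^4/10)
  = 1.8 + 5 × 3.303 = 1.8 + 16.52 = 18.32.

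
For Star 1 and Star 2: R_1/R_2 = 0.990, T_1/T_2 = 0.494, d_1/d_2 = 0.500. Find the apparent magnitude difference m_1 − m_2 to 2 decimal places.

L_1/L_2 = (0.990)²(0.494)⁴ = 0.05837.
F_1/F_2 = (L_1/L_2)/(d_1/d_2)² = 0.05837/0.2500 = 0.2335.
m_1 − m_2 = −2.5 log₁₀(0.2335) = 1.58.

1.58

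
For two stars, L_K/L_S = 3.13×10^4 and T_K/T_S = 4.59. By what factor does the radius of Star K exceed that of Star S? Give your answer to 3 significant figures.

L ∝ R²T⁴ gives R ∝ √L / T², so
R_K/R_S = √(3.13×10^4) / (4.59)² = 176.9 / 21.07 = 8.397.

8.40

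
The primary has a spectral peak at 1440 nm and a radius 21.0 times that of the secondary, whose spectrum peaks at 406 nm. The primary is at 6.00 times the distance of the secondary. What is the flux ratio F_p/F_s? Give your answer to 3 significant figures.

Wien's law: T_p/T_s = λ_s/λ_p = 406/1440 = 0.2819.
L_p/L_s = (R_p/R_s)²(T_p/T_s)⁴ = (21.0)²(0.2819)⁴ = 2.787.
F_p/F_s = (L_p/L_s)/(d_p/d_s)² = 2.787/(6.00)² = 0.07741.

0.0774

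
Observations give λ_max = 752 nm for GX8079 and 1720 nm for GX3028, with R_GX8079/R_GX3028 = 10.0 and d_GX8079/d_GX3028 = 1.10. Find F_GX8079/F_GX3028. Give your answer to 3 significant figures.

2.26×10^3

Wien's law: T_GX8079/T_GX3028 = λ_GX3028/λ_GX8079 = 1720/752 = 2.287.
L_GX8079/L_GX3028 = (R_GX8079/R_GX3028)²(T_GX8079/T_GX3028)⁴ = (10.0)²(2.287)⁴ = 2737.
F_GX8079/F_GX3028 = (L_GX8079/L_GX3028)/(d_GX8079/d_GX3028)² = 2737/(1.10)² = 2262.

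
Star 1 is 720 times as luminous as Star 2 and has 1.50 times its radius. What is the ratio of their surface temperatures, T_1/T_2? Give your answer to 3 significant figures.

4.23

L ∝ R²T⁴ gives T ∝ (L/R²)^(1/4), so
T_1/T_2 = (720 / 1.50²)^(1/4) = (320.0)^(1/4) = 4.229.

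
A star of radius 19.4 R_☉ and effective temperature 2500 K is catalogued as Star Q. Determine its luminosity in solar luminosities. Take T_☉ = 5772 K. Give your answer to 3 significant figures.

L/L_☉ = (R/R_☉)² (T/T_☉)⁴ = (19.4)² × (2500/5772)⁴
       = 376.4 × (0.4331)⁴ = 376.4 × 0.03519 = 13.25.

13.2 solar luminosities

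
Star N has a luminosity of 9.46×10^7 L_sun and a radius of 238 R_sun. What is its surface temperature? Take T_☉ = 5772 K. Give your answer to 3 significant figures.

3.69×10^4 K

T/T_☉ = (L/L_☉)^(1/4) / (R/R_☉)^(1/2)
T = 5772 × (9.46×10^7)^(1/4) / √(238) = 5772 × 98.62 / 15.43 = 3.690×10^4 K.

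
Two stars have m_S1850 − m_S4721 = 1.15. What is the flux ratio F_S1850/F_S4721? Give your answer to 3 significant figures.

0.347

F_S1850/F_S4721 = 10^(−(m_S1850 − m_S4721)/2.5) = 10^(-1.15/2.5) = 10^-0.460 = 0.3467.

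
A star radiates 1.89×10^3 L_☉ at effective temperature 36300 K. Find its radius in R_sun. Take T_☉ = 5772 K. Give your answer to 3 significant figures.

R/R_☉ = √(L/L_☉) / (T/T_☉)² = √(1.89×10^3) / (6.289)²
       = 43.47 / 39.55 = 1.099.

1.10 R_sun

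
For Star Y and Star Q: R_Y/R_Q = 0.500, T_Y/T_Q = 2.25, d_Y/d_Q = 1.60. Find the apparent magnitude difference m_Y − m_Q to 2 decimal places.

L_Y/L_Q = (0.500)²(2.25)⁴ = 6.407.
F_Y/F_Q = (L_Y/L_Q)/(d_Y/d_Q)² = 6.407/2.560 = 2.503.
m_Y − m_Q = −2.5 log₁₀(2.503) = -1.00.

-1.00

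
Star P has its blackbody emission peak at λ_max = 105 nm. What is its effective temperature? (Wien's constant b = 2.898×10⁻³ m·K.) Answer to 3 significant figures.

T = b/λ_max = 2.898×10⁻³ / (105×10⁻⁹) = 2.760×10^4 K.

2.76×10^4 K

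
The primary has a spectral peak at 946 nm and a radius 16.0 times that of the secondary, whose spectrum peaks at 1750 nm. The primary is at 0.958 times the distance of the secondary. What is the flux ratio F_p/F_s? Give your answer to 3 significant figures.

3.27×10^3

Wien's law: T_p/T_s = λ_s/λ_p = 1750/946 = 1.850.
L_p/L_s = (R_p/R_s)²(T_p/T_s)⁴ = (16.0)²(1.850)⁴ = 2998.
F_p/F_s = (L_p/L_s)/(d_p/d_s)² = 2998/(0.958)² = 3267.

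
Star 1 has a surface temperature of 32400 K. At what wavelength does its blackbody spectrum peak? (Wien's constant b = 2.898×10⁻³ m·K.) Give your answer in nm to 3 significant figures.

89.4 nm

λ_max = b/T = 2.898×10⁻³ / 32400 = 8.94×10^-8 m = 89.44 nm.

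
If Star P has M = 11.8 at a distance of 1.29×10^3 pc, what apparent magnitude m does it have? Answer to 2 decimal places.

22.35

m = M + 5 log₁₀(d/10 pc) = 11.8 + 5 log₁₀(1.29×10^3/10)
  = 11.8 + 5 × 2.111 = 11.8 + 10.55 = 22.35.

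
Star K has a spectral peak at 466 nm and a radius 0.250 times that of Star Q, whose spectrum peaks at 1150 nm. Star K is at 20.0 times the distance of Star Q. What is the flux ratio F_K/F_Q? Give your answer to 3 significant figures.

0.00580

Wien's law: T_K/T_Q = λ_Q/λ_K = 1150/466 = 2.468.
L_K/L_Q = (R_K/R_Q)²(T_K/T_Q)⁴ = (0.250)²(2.468)⁴ = 2.318.
F_K/F_Q = (L_K/L_Q)/(d_K/d_Q)² = 2.318/(20.0)² = 0.005795.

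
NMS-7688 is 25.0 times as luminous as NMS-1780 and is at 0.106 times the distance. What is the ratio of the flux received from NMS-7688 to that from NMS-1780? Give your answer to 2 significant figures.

F = L/(4πd²), so F_NMS-7688/F_NMS-1780 = (L_NMS-7688/L_NMS-1780) / (d_NMS-7688/d_NMS-1780)²
= 25.0 / (0.106)² = 25.0 / 0.01124 = 2225.

2.2×10^3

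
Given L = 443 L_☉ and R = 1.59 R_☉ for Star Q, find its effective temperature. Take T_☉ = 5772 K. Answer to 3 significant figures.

T/T_☉ = (L/L_☉)^(1/4) / (R/R_☉)^(1/2)
T = 5772 × (443)^(1/4) / √(1.59) = 5772 × 4.588 / 1.261 = 2.100×10^4 K.

2.10×10^4 K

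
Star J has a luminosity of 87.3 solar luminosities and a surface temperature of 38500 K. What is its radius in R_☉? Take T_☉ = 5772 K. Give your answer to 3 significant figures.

0.210 R_☉

R/R_☉ = √(L/L_☉) / (T/T_☉)² = √(87.3) / (6.670)²
       = 9.343 / 44.49 = 0.2100.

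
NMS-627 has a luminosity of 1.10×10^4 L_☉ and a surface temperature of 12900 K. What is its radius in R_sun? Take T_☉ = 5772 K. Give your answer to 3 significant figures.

21.0 R_sun

R/R_☉ = √(L/L_☉) / (T/T_☉)² = √(1.10×10^4) / (2.235)²
       = 104.9 / 4.995 = 21.00.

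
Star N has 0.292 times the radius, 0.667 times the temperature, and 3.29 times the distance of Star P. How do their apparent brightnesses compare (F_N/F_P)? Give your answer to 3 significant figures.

0.00156

L_N/L_P = (R_N/R_P)²(T_N/T_P)⁴ = (0.292)² × (0.667)⁴ = 0.01688.
F_N/F_P = (L_N/L_P)/(d_N/d_P)² = 0.01688 / (3.29)² = 0.001559.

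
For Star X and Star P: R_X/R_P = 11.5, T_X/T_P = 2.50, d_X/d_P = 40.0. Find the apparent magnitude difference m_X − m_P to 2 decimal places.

-1.27

L_X/L_P = (11.5)²(2.50)⁴ = 5166.
F_X/F_P = (L_X/L_P)/(d_X/d_P)² = 5166/1600 = 3.229.
m_X − m_P = −2.5 log₁₀(3.229) = -1.27.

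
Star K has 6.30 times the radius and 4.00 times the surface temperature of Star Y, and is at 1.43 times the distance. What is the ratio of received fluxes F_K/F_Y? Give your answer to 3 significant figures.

L_K/L_Y = (R_K/R_Y)²(T_K/T_Y)⁴ = (6.30)² × (4.00)⁴ = 1.016×10^4.
F_K/F_Y = (L_K/L_Y)/(d_K/d_Y)² = 1.016×10^4 / (1.43)² = 4969.

4.97×10^3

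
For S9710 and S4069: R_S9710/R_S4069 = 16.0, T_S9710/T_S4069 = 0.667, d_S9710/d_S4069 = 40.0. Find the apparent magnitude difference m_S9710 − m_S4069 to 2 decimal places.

3.75

L_S9710/L_S4069 = (16.0)²(0.667)⁴ = 50.67.
F_S9710/F_S4069 = (L_S9710/L_S4069)/(d_S9710/d_S4069)² = 50.67/1600 = 0.03167.
m_S9710 − m_S4069 = −2.5 log₁₀(0.03167) = 3.75.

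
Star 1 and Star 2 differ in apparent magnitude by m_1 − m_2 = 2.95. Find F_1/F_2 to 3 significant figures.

0.0661

F_1/F_2 = 10^(−(m_1 − m_2)/2.5) = 10^(-2.95/2.5) = 10^-1.180 = 0.06607.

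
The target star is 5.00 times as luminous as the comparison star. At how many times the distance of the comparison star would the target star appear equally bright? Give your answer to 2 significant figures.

2.2

Equal flux requires L_t/d_t² = L_c/d_c², so d_t/d_c = √(L_t/L_c)
= √(5.00) = 2.236.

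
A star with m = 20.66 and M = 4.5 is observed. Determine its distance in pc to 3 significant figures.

m − M = 5 log₁₀(d/10 pc)
20.66 − (4.5) = 16.16 = 5 log₁₀(d/10)
d = 10 × 10^(16.16/5) = 10 × 10^3.232 = 1.706×10^4 pc.

1.71×10^4 pc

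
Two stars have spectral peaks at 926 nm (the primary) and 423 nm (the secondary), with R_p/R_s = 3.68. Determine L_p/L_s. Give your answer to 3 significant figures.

Wien's law gives T ∝ 1/λ_max, so T_p/T_s = λ_s/λ_p = 423/926 = 0.4568.
Then L ∝ R²T⁴ gives L_p/L_s = (3.68)² × (0.4568)⁴ = 13.54 × 0.04354 = 0.5897.

0.590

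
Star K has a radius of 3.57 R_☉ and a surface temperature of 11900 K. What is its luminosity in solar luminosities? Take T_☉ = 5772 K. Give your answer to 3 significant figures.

L/L_☉ = (R/R_☉)² (T/T_☉)⁴ = (3.57)² × (11900/5772)⁴
       = 12.74 × (2.062)⁴ = 12.74 × 18.07 = 230.3.

230 solar luminosities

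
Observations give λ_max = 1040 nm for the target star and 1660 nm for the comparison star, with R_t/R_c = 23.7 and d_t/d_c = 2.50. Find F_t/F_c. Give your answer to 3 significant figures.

Wien's law: T_t/T_c = λ_c/λ_t = 1660/1040 = 1.596.
L_t/L_c = (R_t/R_c)²(T_t/T_c)⁴ = (23.7)²(1.596)⁴ = 3646.
F_t/F_c = (L_t/L_c)/(d_t/d_c)² = 3646/(2.50)² = 583.3.

583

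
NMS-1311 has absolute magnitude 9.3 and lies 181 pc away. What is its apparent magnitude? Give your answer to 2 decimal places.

15.59

m = M + 5 log₁₀(d/10 pc) = 9.3 + 5 log₁₀(181/10)
  = 9.3 + 5 × 1.258 = 9.3 + 6.29 = 15.59.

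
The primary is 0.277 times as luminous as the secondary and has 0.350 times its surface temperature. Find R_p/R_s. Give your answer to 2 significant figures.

L ∝ R²T⁴ gives R ∝ √L / T², so
R_p/R_s = √(0.277) / (0.350)² = 0.5263 / 0.1225 = 4.296.

4.3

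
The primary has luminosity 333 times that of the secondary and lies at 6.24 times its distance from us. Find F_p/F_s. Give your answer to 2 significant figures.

8.6

F = L/(4πd²), so F_p/F_s = (L_p/L_s) / (d_p/d_s)²
= 333 / (6.24)² = 333 / 38.94 = 8.552.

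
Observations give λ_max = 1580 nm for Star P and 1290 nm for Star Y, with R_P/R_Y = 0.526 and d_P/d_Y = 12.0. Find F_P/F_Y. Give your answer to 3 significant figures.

Wien's law: T_P/T_Y = λ_Y/λ_P = 1290/1580 = 0.8165.
L_P/L_Y = (R_P/R_Y)²(T_P/T_Y)⁴ = (0.526)²(0.8165)⁴ = 0.1229.
F_P/F_Y = (L_P/L_Y)/(d_P/d_Y)² = 0.1229/(12.0)² = 8.538×10^-4.

8.54×10^-4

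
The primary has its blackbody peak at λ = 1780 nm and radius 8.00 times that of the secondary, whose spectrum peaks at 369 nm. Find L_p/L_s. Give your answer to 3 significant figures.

0.118

Wien's law gives T ∝ 1/λ_max, so T_p/T_s = λ_s/λ_p = 369/1780 = 0.2073.
Then L ∝ R²T⁴ gives L_p/L_s = (8.00)² × (0.2073)⁴ = 64.00 × 0.001847 = 0.1182.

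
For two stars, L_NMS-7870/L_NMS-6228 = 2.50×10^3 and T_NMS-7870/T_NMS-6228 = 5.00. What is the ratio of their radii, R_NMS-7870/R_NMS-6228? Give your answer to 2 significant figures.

2.0

L ∝ R²T⁴ gives R ∝ √L / T², so
R_NMS-7870/R_NMS-6228 = √(2.50×10^3) / (5.00)² = 50.00 / 25.00 = 2.000.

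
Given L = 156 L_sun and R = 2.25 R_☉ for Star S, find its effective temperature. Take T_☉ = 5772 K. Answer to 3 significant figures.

1.36×10^4 K

T/T_☉ = (L/L_☉)^(1/4) / (R/R_☉)^(1/2)
T = 5772 × (156)^(1/4) / √(2.25) = 5772 × 3.534 / 1.500 = 1.360×10^4 K.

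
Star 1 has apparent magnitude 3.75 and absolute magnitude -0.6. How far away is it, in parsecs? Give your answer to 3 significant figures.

m − M = 5 log₁₀(d/10 pc)
3.75 − (-0.6) = 4.35 = 5 log₁₀(d/10)
d = 10 × 10^(4.35/5) = 10 × 10^0.870 = 74.13 pc.

74.1 pc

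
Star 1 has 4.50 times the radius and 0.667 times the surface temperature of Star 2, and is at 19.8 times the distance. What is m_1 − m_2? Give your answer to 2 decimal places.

L_1/L_2 = (4.50)²(0.667)⁴ = 4.008.
F_1/F_2 = (L_1/L_2)/(d_1/d_2)² = 4.008/392.0 = 0.01022.
m_1 − m_2 = −2.5 log₁₀(0.01022) = 4.98.

4.98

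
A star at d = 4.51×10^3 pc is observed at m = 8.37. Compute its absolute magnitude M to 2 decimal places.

M = m − 5 log₁₀(d/10 pc) = 8.37 − 5 log₁₀(4.51×10^3/10)
  = 8.37 − 5 × 2.654 = 8.37 − 13.27 = -4.90.

-4.90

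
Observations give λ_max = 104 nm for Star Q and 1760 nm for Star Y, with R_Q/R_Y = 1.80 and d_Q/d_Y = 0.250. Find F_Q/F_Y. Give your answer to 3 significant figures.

4.25×10^6

Wien's law: T_Q/T_Y = λ_Y/λ_Q = 1760/104 = 16.92.
L_Q/L_Y = (R_Q/R_Y)²(T_Q/T_Y)⁴ = (1.80)²(16.92)⁴ = 2.657×10^5.
F_Q/F_Y = (L_Q/L_Y)/(d_Q/d_Y)² = 2.657×10^5/(0.250)² = 4.252×10^6.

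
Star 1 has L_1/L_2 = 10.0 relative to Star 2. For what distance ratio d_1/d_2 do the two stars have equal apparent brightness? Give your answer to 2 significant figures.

3.2

Equal flux requires L_1/d_1² = L_2/d_2², so d_1/d_2 = √(L_1/L_2)
= √(10.0) = 3.162.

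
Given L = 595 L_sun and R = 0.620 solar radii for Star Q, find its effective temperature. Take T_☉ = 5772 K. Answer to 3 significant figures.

3.62×10^4 K

T/T_☉ = (L/L_☉)^(1/4) / (R/R_☉)^(1/2)
T = 5772 × (595)^(1/4) / √(0.620) = 5772 × 4.939 / 0.7874 = 3.620×10^4 K.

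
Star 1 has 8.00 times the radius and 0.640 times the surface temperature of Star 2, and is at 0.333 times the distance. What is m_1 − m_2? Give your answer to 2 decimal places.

-4.97

L_1/L_2 = (8.00)²(0.640)⁴ = 10.74.
F_1/F_2 = (L_1/L_2)/(d_1/d_2)² = 10.74/0.1109 = 96.83.
m_1 − m_2 = −2.5 log₁₀(96.83) = -4.97.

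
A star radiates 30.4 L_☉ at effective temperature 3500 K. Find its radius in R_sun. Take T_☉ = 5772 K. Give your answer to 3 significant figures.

R/R_☉ = √(L/L_☉) / (T/T_☉)² = √(30.4) / (0.6064)²
       = 5.514 / 0.3677 = 15.00.

15.0 R_sun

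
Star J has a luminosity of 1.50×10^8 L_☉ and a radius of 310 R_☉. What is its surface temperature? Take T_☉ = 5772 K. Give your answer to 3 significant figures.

3.63×10^4 K

T/T_☉ = (L/L_☉)^(1/4) / (R/R_☉)^(1/2)
T = 5772 × (1.50×10^8)^(1/4) / √(310) = 5772 × 110.7 / 17.61 = 3.628×10^4 K.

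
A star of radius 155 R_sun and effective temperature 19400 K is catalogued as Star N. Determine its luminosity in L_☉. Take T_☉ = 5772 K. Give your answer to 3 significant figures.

3.07×10^6 L_☉

L/L_☉ = (R/R_☉)² (T/T_☉)⁴ = (155)² × (19400/5772)⁴
       = 2.402×10^4 × (3.361)⁴ = 2.402×10^4 × 127.6 = 3.066×10^6.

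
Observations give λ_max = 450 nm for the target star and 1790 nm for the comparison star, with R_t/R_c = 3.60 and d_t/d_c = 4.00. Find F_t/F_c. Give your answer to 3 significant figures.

203

Wien's law: T_t/T_c = λ_c/λ_t = 1790/450 = 3.978.
L_t/L_c = (R_t/R_c)²(T_t/T_c)⁴ = (3.60)²(3.978)⁴ = 3245.
F_t/F_c = (L_t/L_c)/(d_t/d_c)² = 3245/(4.00)² = 202.8.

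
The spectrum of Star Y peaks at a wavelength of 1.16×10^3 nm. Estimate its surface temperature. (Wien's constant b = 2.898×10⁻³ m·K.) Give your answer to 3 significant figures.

T = b/λ_max = 2.898×10⁻³ / (1.16×10^3×10⁻⁹) = 2498 K.

2.50×10^3 K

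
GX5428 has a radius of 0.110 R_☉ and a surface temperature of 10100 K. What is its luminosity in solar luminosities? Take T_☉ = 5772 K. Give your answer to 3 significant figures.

0.113 solar luminosities

L/L_☉ = (R/R_☉)² (T/T_☉)⁴ = (0.110)² × (10100/5772)⁴
       = 0.01210 × (1.750)⁴ = 0.01210 × 9.375 = 0.1134.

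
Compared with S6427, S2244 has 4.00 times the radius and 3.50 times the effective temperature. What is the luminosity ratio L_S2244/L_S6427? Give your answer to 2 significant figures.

From the Stefan–Boltzmann law, L ∝ R²T⁴, so
L_S2244/L_S6427 = (R_S2244/R_S6427)² (T_S2244/T_S6427)⁴ = (4.00)² × (3.50)⁴ = 16.00 × 150.1 = 2401.

2.4×10^3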